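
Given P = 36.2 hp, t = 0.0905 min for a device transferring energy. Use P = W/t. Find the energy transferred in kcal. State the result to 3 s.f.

35.0 kcal

Rearranging: W = P·t.
P = 36.2 hp = 26994 W; t = 0.0905 min = 5.430 s.
W = 1.466×10^5 J
1.466×10^5 J × (1 kcal / 4184 J) = 35.03 kcal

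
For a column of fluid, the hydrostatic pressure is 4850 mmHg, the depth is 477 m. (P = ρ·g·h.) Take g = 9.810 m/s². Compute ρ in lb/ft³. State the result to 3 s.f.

Rearranging: ρ = P/(g·h).
P = 4850 mmHg = 6.466×10^5 Pa; h = 477 m; g = 9.810 m/s².
ρ = 138.2 kg/m³
138.2 kg/m³ × (1 lb/ft³ / 16.02 kg/m³) = 8.627 lb/ft³

8.63 lb/ft³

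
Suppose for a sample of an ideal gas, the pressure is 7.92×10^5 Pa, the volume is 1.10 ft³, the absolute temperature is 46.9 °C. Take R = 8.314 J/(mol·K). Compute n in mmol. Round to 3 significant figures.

From the ideal-gas law: n = PV/(RT).
P = 7.92×10^5 Pa; V = 1.10 ft³ = 0.03115 m³; T = 46.9 °C = 320.0 K; R = 8.314 J/(mol·K).
n = 9.271 mol
9.271 mol × (1 mmol / 0.001000 mol) = 9271 mmol

9270 mmol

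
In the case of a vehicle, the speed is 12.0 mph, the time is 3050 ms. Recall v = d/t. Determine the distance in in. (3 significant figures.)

644 in

Rearranging: d = v·t.
v = 12.0 mph = 5.364 m/s; t = 3050 ms = 3.050 s.
d = 16.36 m
16.36 m × (1 in / 0.02540 m) = 644.2 in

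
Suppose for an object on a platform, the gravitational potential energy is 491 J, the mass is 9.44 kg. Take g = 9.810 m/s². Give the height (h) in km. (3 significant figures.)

0.00530 km

Rearranging PE = m·g·h for h: h = PE/(m·g).
PE = 491 J; m = 9.44 kg; g = 9.810 m/s².
h = 5.302 m
5.302 m × (1 km / 1000 m) = 0.005302 km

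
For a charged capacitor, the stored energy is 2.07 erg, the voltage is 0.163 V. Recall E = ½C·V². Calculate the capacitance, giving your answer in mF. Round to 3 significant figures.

Solving E = ½C·V² for C: C = 2E/V².
E = 2.07 erg = 2.070×10^-7 J; V = 0.163 V.
C = 1.558×10^-5 F
1.558×10^-5 F × (1 mF / 0.001000 F) = 0.01558 mF

0.0156 mF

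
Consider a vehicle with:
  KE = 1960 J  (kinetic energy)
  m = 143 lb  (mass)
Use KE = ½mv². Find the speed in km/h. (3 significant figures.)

28.0 km/h

Rearranging: v = √(2·KE/m).
KE = 1960 J; m = 143 lb = 64.86 kg.
v = 7.774 m/s
7.774 m/s × (1 km/h / 0.2778 m/s) = 27.99 km/h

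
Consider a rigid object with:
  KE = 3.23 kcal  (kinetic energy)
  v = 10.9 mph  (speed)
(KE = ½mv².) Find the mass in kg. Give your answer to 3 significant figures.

Solving KE = ½mv² for m: m = 2·KE/v².
KE = 3.23 kcal = 13514 J; v = 10.9 mph = 4.873 m/s.
m = 1138 kg

1140 kg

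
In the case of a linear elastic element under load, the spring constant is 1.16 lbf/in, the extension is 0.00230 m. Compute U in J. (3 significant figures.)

U is given directly by: U = ½kx².
k = 1.16 lbf/in = 203.1 N/m; x = 0.00230 m.
U = 5.373×10^-4 J

5.37×10^-4 J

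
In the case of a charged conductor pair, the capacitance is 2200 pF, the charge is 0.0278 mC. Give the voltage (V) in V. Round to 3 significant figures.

Rearranging: V = Q/C.
C = 2200 pF = 2.200×10^-9 F; Q = 0.0278 mC = 2.780×10^-5 C.
V = 12636 V

12600 V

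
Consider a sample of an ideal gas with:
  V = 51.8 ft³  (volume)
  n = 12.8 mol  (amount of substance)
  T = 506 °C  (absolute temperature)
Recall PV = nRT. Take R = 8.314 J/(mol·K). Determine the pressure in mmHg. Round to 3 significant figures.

Directly: P = nRT/V.
V = 51.8 ft³ = 1.467 m³; n = 12.8 mol; T = 506 °C = 779.1 K; R = 8.314 J/(mol·K).
P = 56528 Pa  (the unit combination reduces to kg/(m·s²) = Pa)
56528 Pa × (1 mmHg / 133.3 Pa) = 424.0 mmHg

424 mmHg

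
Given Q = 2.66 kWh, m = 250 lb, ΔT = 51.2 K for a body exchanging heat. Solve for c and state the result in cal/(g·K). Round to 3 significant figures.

Solving Q = m·c·ΔT for c: c = Q/(m·ΔT).
Q = 2.66 kWh = 9.576×10^6 J; m = 250 lb = 113.4 kg; ΔT = 51.2 K.
c = 1649 J/(kg·K)
1649 J/(kg·K) × (1 cal/(g·K) / 4184 J/(kg·K)) = 0.3942 cal/(g·K)

0.394 cal/(g·K)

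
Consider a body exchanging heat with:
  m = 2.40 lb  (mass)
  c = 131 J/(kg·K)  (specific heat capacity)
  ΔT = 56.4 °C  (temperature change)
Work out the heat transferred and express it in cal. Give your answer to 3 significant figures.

1920 cal

Directly: Q = mcΔT.
m = 2.40 lb = 1.089 kg; c = 131 J/(kg·K); ΔT = 56.4 °C = 56.40 K.
Q = 8043 J
8043 J × (1 cal / 4.184 J) = 1922 cal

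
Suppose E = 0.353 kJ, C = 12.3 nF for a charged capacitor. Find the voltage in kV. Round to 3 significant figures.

240 kV

Rearranging: V = √(2E/C).
E = 0.353 kJ = 353.0 J; C = 12.3 nF = 1.230×10^-8 F.
V = 2.396×10^5 V  (the unit combination reduces to kg·m²/(A·s³) = V)
2.396×10^5 V × (1 kV / 1000 V) = 239.6 kV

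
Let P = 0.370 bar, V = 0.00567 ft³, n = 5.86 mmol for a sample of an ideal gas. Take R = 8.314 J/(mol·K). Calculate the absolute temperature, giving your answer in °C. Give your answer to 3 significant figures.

Solving PV = nRT for T: T = PV/(nR).
P = 0.370 bar = 37000 Pa; V = 0.00567 ft³ = 1.606×10^-4 m³; n = 5.86 mmol = 0.005860 mol; R = 8.314 J/(mol·K).
T = 121.9 K
121.9 K − 273.15 = -151.2 °C

-151 °C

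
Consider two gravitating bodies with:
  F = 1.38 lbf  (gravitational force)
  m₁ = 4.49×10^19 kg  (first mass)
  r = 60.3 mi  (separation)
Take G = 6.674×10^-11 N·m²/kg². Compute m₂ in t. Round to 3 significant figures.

From Newton's law of gravitation: m₂ = F·r²/(G·m₁).
F = 1.38 lbf = 6.139 N; m₁ = 4.49×10^19 kg; r = 60.3 mi = 97043 m; G = 6.674×10^-11 N·m²/kg².
m₂ = 19.29 kg
19.29 kg × (1 t / 1000 kg) = 0.01929 t

0.0193 t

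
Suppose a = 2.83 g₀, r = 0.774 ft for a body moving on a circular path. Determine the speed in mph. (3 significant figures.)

Solving a = v²/r for v: v = √(a·r).
a = 2.83 g₀ = 27.75 m/s²; r = 0.774 ft = 0.2359 m.
v = 2.559 m/s
2.559 m/s × (1 mph / 0.4470 m/s) = 5.724 mph

5.72 mph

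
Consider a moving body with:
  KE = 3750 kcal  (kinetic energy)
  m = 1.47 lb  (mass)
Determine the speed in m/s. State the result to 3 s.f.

Rearranging KE = ½mv² for v: v = √(2·KE/m).
KE = 3750 kcal = 1.569×10^7 J; m = 1.47 lb = 0.6668 kg.
v = 6860 m/s

6860 m/s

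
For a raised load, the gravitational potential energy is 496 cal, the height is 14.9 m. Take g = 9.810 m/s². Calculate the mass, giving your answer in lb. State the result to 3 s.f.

Solving PE = m·g·h for m: m = PE/(g·h).
PE = 496 cal = 2075 J; h = 14.9 m; g = 9.810 m/s².
m = 14.20 kg
14.20 kg × (1 lb / 0.4536 kg) = 31.30 lb

31.3 lb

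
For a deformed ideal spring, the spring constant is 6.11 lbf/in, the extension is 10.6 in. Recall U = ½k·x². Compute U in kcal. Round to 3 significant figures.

U is given directly by: U = ½kx².
k = 6.11 lbf/in = 1070 N/m; x = 10.6 in = 0.2692 m.
U = 38.78 J
38.78 J × (1 kcal / 4184 J) = 0.009269 kcal

0.00927 kcal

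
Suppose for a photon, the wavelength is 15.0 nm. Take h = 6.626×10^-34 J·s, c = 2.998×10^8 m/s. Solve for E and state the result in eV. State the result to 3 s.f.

Directly: E = hc/λ.
λ = 15.0 nm = 1.500×10^-8 m; h = 6.626×10^-34 J·s; c = 2.998×10^8 m/s.
E = 1.324×10^-17 J
1.324×10^-17 J × (1 eV / 1.602×10^-19 J) = 82.66 eV

82.7 eV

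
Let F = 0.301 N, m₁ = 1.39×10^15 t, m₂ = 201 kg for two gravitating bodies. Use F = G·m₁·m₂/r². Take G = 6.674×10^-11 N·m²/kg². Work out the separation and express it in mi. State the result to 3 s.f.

155 mi

From Newton's law of gravitation: r = √(G·m₁m₂/F).
F = 0.301 N; m₁ = 1.39×10^15 t = 1.390×10^18 kg; m₂ = 201 kg; G = 6.674×10^-11 N·m²/kg².
r = 2.489×10^5 m
2.489×10^5 m × (1 mi / 1609 m) = 154.7 mi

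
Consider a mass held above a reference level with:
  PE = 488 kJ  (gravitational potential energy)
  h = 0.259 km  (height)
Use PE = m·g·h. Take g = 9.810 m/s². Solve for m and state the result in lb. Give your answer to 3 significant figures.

423 lb

Rearranging: m = PE/(g·h).
PE = 488 kJ = 4.880×10^5 J; h = 0.259 km = 259.0 m; g = 9.810 m/s².
m = 192.1 kg
192.1 kg × (1 lb / 0.4536 kg) = 423.4 lb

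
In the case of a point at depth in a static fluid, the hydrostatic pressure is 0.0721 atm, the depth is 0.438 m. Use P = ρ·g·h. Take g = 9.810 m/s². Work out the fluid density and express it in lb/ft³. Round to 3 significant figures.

Solving P = ρ·g·h for ρ: ρ = P/(g·h).
P = 0.0721 atm = 7306 Pa; h = 0.438 m; g = 9.810 m/s².
ρ = 1700 kg/m³
1700 kg/m³ × (1 lb/ft³ / 16.02 kg/m³) = 106.1 lb/ft³

106 lb/ft³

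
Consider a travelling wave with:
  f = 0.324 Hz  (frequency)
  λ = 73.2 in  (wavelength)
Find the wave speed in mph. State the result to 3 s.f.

v is given directly by: v = fλ.
f = 0.324 Hz; λ = 73.2 in = 1.859 m.
v = 0.6024 m/s
0.6024 m/s × (1 mph / 0.4470 m/s) = 1.348 mph

1.35 mph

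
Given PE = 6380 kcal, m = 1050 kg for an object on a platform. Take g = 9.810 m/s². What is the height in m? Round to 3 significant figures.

Rearranging PE = m·g·h for h: h = PE/(m·g).
PE = 6380 kcal = 2.669×10^7 J; m = 1050 kg; g = 9.810 m/s².
h = 2592 m

2590 m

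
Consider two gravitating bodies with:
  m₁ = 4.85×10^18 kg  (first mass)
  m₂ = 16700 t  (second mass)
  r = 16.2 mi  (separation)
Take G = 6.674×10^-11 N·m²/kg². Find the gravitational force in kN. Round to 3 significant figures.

F is given directly by: F = Gm₁m₂/r².
m₁ = 4.85×10^18 kg; m₂ = 16700 t = 1.670×10^7 kg; r = 16.2 mi = 26071 m; G = 6.674×10^-11 N·m²/kg².
F = 7.953×10^6 N  (the unit combination reduces to kg·m/s² = N)
7.953×10^6 N × (1 kN / 1000 N) = 7953 kN

7950 kN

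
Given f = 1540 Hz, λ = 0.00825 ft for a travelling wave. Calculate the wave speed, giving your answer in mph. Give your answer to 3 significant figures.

8.66 mph

Directly: v = fλ.
f = 1540 Hz; λ = 0.00825 ft = 0.002515 m.
v = 3.872 m/s
3.872 m/s × (1 mph / 0.4470 m/s) = 8.662 mph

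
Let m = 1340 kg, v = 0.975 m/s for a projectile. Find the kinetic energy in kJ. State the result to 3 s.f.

0.637 kJ

KE is given directly by: KE = ½mv².
m = 1340 kg; v = 0.975 m/s.
KE = 636.9 J  (the unit combination reduces to kg·m²/s² = J)
636.9 J × (1 kJ / 1000 J) = 0.6369 kJ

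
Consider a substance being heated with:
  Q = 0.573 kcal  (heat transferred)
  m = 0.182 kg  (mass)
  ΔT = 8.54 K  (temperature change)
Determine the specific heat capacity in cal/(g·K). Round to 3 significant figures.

Solving Q = m·c·ΔT for c: c = Q/(m·ΔT).
Q = 0.573 kcal = 2397 J; m = 0.182 kg; ΔT = 8.54 K.
c = 1542 J/(kg·K)
1542 J/(kg·K) × (1 cal/(g·K) / 4184 J/(kg·K)) = 0.3687 cal/(g·K)

0.369 cal/(g·K)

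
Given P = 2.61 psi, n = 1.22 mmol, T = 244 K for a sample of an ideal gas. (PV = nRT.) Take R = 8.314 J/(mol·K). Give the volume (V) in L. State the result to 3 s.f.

Rearranging: V = nRT/P.
P = 2.61 psi = 17995 Pa; n = 1.22 mmol = 0.001220 mol; T = 244 K; R = 8.314 J/(mol·K).
V = 1.375×10^-4 m³
1.375×10^-4 m³ × (1 L / 0.001000 m³) = 0.1375 L

0.138 L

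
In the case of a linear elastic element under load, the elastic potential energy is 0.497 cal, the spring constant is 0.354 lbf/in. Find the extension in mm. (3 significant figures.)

Rearranging: x = √(2U/k).
U = 0.497 cal = 2.079 J; k = 0.354 lbf/in = 61.99 N/m.
x = 0.2590 m
0.2590 m × (1 mm / 0.001000 m) = 259.0 mm

259 mm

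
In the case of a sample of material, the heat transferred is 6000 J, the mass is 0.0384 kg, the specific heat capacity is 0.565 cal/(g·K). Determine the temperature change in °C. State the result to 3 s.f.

66.1 °C

Rearranging: ΔT = Q/(m·c).
Q = 6000 J; m = 0.0384 kg; c = 0.565 cal/(g·K) = 2364 J/(kg·K).
ΔT = 66.10 K
Since 1 °C = 1 K, 66.10 °C.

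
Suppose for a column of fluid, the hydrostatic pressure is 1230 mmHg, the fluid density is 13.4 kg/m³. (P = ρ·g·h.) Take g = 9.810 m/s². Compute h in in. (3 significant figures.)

Rearranging: h = P/(ρ·g).
P = 1230 mmHg = 1.640×10^5 Pa; ρ = 13.4 kg/m³; g = 9.810 m/s².
h = 1247 m
1247 m × (1 in / 0.02540 m) = 49113 in

49100 in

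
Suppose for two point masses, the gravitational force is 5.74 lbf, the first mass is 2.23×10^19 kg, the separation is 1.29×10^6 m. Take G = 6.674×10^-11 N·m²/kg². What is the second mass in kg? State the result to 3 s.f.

From Newton's law of gravitation: m₂ = F·r²/(G·m₁).
F = 5.74 lbf = 25.53 N; m₁ = 2.23×10^19 kg; r = 1.29×10^6 m; G = 6.674×10^-11 N·m²/kg².
m₂ = 28549 kg

28500 kg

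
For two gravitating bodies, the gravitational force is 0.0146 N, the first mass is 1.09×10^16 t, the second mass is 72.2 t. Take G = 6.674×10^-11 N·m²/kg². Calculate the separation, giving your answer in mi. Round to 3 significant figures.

37300 mi

Rearranging: r = √(G·m₁m₂/F).
F = 0.0146 N; m₁ = 1.09×10^16 t = 1.090×10^19 kg; m₂ = 72.2 t = 72200 kg; G = 6.674×10^-11 N·m²/kg².
r = 5.998×10^7 m
5.998×10^7 m × (1 mi / 1609 m) = 37269 mi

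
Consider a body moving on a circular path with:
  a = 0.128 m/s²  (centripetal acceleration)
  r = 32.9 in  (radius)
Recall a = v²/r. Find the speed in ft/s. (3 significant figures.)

1.07 ft/s

Solving a = v²/r for v: v = √(a·r).
a = 0.128 m/s²; r = 32.9 in = 0.8357 m.
v = 0.3271 m/s
0.3271 m/s × (1 ft/s / 0.3048 m/s) = 1.073 ft/s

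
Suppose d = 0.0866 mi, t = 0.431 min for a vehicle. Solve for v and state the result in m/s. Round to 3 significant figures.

5.39 m/s

Directly: v = d/t.
d = 0.0866 mi = 139.4 m; t = 0.431 min = 25.86 s.
v = 5.389 m/s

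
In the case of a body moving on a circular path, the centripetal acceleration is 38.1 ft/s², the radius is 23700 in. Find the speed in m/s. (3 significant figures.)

Rearranging: v = √(a·r).
a = 38.1 ft/s² = 11.61 m/s²; r = 23700 in = 602.0 m.
v = 83.61 m/s

83.6 m/s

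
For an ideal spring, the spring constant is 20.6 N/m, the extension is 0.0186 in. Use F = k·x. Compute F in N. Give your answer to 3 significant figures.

0.00973 N

From Hooke's law: F = kx.
k = 20.6 N/m; x = 0.0186 in = 4.724×10^-4 m.
F = 0.009732 N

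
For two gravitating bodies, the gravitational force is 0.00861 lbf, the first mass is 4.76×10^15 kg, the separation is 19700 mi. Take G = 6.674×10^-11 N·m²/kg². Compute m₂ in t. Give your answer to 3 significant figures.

1.21×10^5 t

From Newton's law of gravitation: m₂ = F·r²/(G·m₁).
F = 0.00861 lbf = 0.03830 N; m₁ = 4.76×10^15 kg; r = 19700 mi = 3.170×10^7 m; G = 6.674×10^-11 N·m²/kg².
m₂ = 1.212×10^8 kg
1.212×10^8 kg × (1 t / 1000 kg) = 1.212×10^5 t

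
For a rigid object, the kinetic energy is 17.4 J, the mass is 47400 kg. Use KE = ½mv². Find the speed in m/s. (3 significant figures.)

0.0271 m/s

Rearranging KE = ½mv² for v: v = √(2·KE/m).
KE = 17.4 J; m = 47400 kg.
v = 0.02710 m/s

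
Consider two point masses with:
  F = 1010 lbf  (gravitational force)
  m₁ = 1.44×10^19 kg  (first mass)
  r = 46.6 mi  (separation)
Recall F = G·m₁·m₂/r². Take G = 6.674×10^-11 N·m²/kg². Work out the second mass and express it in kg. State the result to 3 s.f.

From Newton's law of gravitation: m₂ = F·r²/(G·m₁).
F = 1010 lbf = 4493 N; m₁ = 1.44×10^19 kg; r = 46.6 mi = 74995 m; G = 6.674×10^-11 N·m²/kg².
m₂ = 26292 kg

26300 kg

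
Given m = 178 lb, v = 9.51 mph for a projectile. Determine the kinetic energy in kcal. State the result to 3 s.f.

KE is given directly by: KE = ½mv².
m = 178 lb = 80.74 kg; v = 9.51 mph = 4.251 m/s.
KE = 729.6 J
729.6 J × (1 kcal / 4184 J) = 0.1744 kcal

0.174 kcal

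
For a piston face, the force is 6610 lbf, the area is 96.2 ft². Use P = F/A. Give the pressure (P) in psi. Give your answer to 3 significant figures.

Directly: P = F/A.
F = 6610 lbf = 29403 N; A = 96.2 ft² = 8.937 m².
P = 3290 Pa
3290 Pa × (1 psi / 6895 Pa) = 0.4772 psi

0.477 psi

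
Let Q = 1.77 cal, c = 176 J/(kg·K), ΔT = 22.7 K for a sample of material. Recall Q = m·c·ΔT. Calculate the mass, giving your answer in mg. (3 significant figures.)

Rearranging: m = Q/(c·ΔT).
Q = 1.77 cal = 7.406 J; c = 176 J/(kg·K); ΔT = 22.7 K.
m = 0.001854 kg
0.001854 kg × (1 mg / 1.000×10^-6 kg) = 1854 mg

1850 mg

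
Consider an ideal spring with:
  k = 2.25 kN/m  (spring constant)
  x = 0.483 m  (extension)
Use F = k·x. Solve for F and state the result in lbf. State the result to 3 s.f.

F is given directly by: F = kx.
k = 2.25 kN/m = 2250 N/m; x = 0.483 m.
F = 1087 N  (the unit combination reduces to kg·m/s² = N)
1087 N × (1 lbf / 4.448 N) = 244.3 lbf

244 lbf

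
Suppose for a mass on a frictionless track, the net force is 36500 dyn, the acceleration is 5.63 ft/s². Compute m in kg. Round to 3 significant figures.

Rearranging F = m·a for m: m = F/a.
F = 36500 dyn = 0.3650 N; a = 5.63 ft/s² = 1.716 m/s².
m = 0.2127 kg

0.213 kg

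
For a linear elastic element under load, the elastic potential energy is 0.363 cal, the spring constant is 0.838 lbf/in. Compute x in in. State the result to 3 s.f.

Rearranging: x = √(2U/k).
U = 0.363 cal = 1.519 J; k = 0.838 lbf/in = 146.8 N/m.
x = 0.1439 m
0.1439 m × (1 in / 0.02540 m) = 5.664 in

5.66 in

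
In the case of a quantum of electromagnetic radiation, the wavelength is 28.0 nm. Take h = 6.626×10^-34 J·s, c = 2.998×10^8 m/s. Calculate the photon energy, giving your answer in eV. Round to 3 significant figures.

44.3 eV

E is given directly by: E = hc/λ.
λ = 28.0 nm = 2.800×10^-8 m; h = 6.626×10^-34 J·s; c = 2.998×10^8 m/s.
E = 7.095×10^-18 J  (the unit combination reduces to kg·m²/s² = J)
7.095×10^-18 J × (1 eV / 1.602×10^-19 J) = 44.28 eV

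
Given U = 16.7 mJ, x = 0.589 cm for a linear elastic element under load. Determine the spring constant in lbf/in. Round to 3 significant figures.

5.50 lbf/in

Rearranging: k = 2U/x².
U = 16.7 mJ = 0.01670 J; x = 0.589 cm = 0.005890 m.
k = 962.8 N/m
962.8 N/m × (1 lbf/in / 175.1 N/m) = 5.497 lbf/in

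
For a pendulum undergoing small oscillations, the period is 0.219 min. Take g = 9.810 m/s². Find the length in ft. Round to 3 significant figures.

Rearranging: L = g·(T/2π)².
T = 0.219 min = 13.14 s; g = 9.810 m/s².
L = 42.90 m
42.90 m × (1 ft / 0.3048 m) = 140.8 ft

141 ft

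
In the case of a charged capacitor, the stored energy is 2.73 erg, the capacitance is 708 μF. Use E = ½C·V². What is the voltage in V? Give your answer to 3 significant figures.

Rearranging: V = √(2E/C).
E = 2.73 erg = 2.730×10^-7 J; C = 708 μF = 7.080×10^-4 F.
V = 0.02777 V

0.0278 V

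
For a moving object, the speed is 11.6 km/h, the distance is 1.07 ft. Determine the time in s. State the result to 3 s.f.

0.101 s

Rearranging v = d/t for t: t = d/v.
v = 11.6 km/h = 3.222 m/s; d = 1.07 ft = 0.3261 m.
t = 0.1012 s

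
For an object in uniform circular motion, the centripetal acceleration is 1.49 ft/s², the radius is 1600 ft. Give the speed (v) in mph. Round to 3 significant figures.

Solving a = v²/r for v: v = √(a·r).
a = 1.49 ft/s² = 0.4542 m/s²; r = 1600 ft = 487.7 m.
v = 14.88 m/s
14.88 m/s × (1 mph / 0.4470 m/s) = 33.29 mph

33.3 mph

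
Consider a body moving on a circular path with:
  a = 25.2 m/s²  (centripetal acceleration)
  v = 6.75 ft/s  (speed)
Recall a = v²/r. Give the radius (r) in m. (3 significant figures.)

Rearranging a = v²/r for r: r = v²/a.
a = 25.2 m/s²; v = 6.75 ft/s = 2.057 m/s.
r = 0.1680 m

0.168 m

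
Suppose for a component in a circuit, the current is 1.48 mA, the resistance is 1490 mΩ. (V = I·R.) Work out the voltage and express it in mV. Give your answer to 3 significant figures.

V is given directly by: V = IR.
I = 1.48 mA = 0.001480 A; R = 1490 mΩ = 1.490 Ω.
V = 0.002205 V  (the unit combination reduces to kg·m²/(A·s³) = V)
0.002205 V × (1 mV / 0.001000 V) = 2.205 mV

2.21 mV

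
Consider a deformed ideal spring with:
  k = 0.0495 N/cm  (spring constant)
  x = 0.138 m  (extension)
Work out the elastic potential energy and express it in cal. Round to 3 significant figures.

0.0113 cal

U is given directly by: U = ½kx².
k = 0.0495 N/cm = 4.950 N/m; x = 0.138 m.
U = 0.04713 J
0.04713 J × (1 cal / 4.184 J) = 0.01127 cal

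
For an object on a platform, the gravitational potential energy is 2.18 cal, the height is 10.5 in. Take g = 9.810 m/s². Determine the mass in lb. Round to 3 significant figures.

7.69 lb

Rearranging PE = m·g·h for m: m = PE/(g·h).
PE = 2.18 cal = 9.121 J; h = 10.5 in = 0.2667 m; g = 9.810 m/s².
m = 3.486 kg
3.486 kg × (1 lb / 0.4536 kg) = 7.686 lb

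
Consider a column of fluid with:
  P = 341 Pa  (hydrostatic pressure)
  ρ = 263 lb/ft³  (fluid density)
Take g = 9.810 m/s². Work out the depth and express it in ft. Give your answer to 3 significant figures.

Solving P = ρ·g·h for h: h = P/(ρ·g).
P = 341 Pa; ρ = 263 lb/ft³ = 4213 kg/m³; g = 9.810 m/s².
h = 0.008251 m
0.008251 m × (1 ft / 0.3048 m) = 0.02707 ft

0.0271 ft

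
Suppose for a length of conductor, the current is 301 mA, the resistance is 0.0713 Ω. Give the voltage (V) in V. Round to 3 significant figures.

From Ohm's law: V = IR.
I = 301 mA = 0.3010 A; R = 0.0713 Ω.
V = 0.02146 V

0.0215 V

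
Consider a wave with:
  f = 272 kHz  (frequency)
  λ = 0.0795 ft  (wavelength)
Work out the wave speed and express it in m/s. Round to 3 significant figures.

Directly: v = fλ.
f = 272 kHz = 2.720×10^5 Hz; λ = 0.0795 ft = 0.02423 m.
v = 6591 m/s

6590 m/s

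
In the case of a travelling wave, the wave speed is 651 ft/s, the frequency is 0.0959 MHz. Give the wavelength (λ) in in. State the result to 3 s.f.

0.0815 in

Rearranging: λ = v/f.
v = 651 ft/s = 198.4 m/s; f = 0.0959 MHz = 95900 Hz.
λ = 0.002069 m
0.002069 m × (1 in / 0.02540 m) = 0.08146 in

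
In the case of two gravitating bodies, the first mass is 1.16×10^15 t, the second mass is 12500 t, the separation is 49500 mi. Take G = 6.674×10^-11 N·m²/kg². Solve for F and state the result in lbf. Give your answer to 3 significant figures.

0.0343 lbf

From Newton's law of gravitation: F = Gm₁m₂/r².
m₁ = 1.16×10^15 t = 1.160×10^18 kg; m₂ = 12500 t = 1.250×10^7 kg; r = 49500 mi = 7.966×10^7 m; G = 6.674×10^-11 N·m²/kg².
F = 0.1525 N  (the unit combination reduces to kg·m/s² = N)
0.1525 N × (1 lbf / 4.448 N) = 0.03428 lbf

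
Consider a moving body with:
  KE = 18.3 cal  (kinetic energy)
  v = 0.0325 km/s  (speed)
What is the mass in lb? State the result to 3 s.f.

0.320 lb

Rearranging KE = ½mv² for m: m = 2·KE/v².
KE = 18.3 cal = 76.57 J; v = 0.0325 km/s = 32.50 m/s.
m = 0.1450 kg
0.1450 kg × (1 lb / 0.4536 kg) = 0.3196 lb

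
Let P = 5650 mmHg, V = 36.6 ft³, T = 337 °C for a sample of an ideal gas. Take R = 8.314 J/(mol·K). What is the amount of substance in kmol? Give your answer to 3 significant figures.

From the ideal-gas law: n = PV/(RT).
P = 5650 mmHg = 7.533×10^5 Pa; V = 36.6 ft³ = 1.036 m³; T = 337 °C = 610.1 K; R = 8.314 J/(mol·K).
n = 153.9 mol
153.9 mol × (1 kmol / 1000 mol) = 0.1539 kmol

0.154 kmol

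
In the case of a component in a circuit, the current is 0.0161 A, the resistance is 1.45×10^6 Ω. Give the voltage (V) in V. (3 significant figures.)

23300 V

V is given directly by: V = IR.
I = 0.0161 A; R = 1.45×10^6 Ω.
V = 23345 V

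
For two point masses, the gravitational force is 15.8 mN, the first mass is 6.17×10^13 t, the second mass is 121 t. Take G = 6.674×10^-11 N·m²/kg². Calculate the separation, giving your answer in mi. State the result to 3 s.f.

3490 mi

Solving F = G·m₁·m₂/r² for r: r = √(G·m₁m₂/F).
F = 15.8 mN = 0.01580 N; m₁ = 6.17×10^13 t = 6.170×10^16 kg; m₂ = 121 t = 1.210×10^5 kg; G = 6.674×10^-11 N·m²/kg².
r = 5.616×10^6 m
5.616×10^6 m × (1 mi / 1609 m) = 3489 mi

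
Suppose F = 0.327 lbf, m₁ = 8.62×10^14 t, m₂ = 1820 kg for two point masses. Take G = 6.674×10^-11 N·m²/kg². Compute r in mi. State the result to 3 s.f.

Rearranging F = G·m₁·m₂/r² for r: r = √(G·m₁m₂/F).
F = 0.327 lbf = 1.455 N; m₁ = 8.62×10^14 t = 8.620×10^17 kg; m₂ = 1820 kg; G = 6.674×10^-11 N·m²/kg².
r = 2.683×10^5 m
2.683×10^5 m × (1 mi / 1609 m) = 166.7 mi

167 mi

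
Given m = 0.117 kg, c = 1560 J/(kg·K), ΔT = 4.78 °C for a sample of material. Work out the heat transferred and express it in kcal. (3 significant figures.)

0.209 kcal

Q is given directly by: Q = mcΔT.
m = 0.117 kg; c = 1560 J/(kg·K); ΔT = 4.78 °C = 4.780 K.
Q = 872.4 J
872.4 J × (1 kcal / 4184 J) = 0.2085 kcal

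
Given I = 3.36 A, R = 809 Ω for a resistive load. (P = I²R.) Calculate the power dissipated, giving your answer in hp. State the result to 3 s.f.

12.2 hp

Directly: P = I²R.
I = 3.36 A; R = 809 Ω.
P = 9133 W
9133 W × (1 hp / 745.7 W) = 12.25 hp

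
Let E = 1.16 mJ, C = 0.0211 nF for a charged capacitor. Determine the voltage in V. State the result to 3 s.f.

Rearranging E = ½C·V² for V: V = √(2E/C).
E = 1.16 mJ = 0.001160 J; C = 0.0211 nF = 2.110×10^-11 F.
V = 10486 V  (the unit combination reduces to kg·m²/(A·s³) = V)

10500 V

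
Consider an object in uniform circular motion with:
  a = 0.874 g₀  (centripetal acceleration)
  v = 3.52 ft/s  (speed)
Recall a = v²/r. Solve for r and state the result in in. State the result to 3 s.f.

5.29 in

Rearranging a = v²/r for r: r = v²/a.
a = 0.874 g₀ = 8.571 m/s²; v = 3.52 ft/s = 1.073 m/s.
r = 0.1343 m
0.1343 m × (1 in / 0.02540 m) = 5.287 in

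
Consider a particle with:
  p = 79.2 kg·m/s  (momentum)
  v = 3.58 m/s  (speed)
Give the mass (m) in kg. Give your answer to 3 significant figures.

22.1 kg

Rearranging: m = p/v.
p = 79.2 kg·m/s; v = 3.58 m/s.
m = 22.12 kg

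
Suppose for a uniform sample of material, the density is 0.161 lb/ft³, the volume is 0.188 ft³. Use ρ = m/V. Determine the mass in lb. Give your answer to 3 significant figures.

0.0303 lb

Solving ρ = m/V for m: m = ρV.
ρ = 0.161 lb/ft³ = 2.579 kg/m³; V = 0.188 ft³ = 0.005324 m³.
m = 0.01373 kg
0.01373 kg × (1 lb / 0.4536 kg) = 0.03027 lb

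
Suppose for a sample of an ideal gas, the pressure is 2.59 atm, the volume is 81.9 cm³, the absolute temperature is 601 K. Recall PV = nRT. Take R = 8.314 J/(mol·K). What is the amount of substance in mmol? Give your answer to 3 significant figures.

From the ideal-gas law: n = PV/(RT).
P = 2.59 atm = 2.624×10^5 Pa; V = 81.9 cm³ = 8.190×10^-5 m³; T = 601 K; R = 8.314 J/(mol·K).
n = 0.004301 mol
0.004301 mol × (1 mmol / 0.001000 mol) = 4.301 mmol

4.30 mmol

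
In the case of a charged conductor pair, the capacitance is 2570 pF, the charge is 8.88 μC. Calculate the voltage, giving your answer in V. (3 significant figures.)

3460 V

Rearranging: V = Q/C.
C = 2570 pF = 2.570×10^-9 F; Q = 8.88 μC = 8.880×10^-6 C.
V = 3455 V  (the unit combination reduces to kg·m²/(A·s³) = V)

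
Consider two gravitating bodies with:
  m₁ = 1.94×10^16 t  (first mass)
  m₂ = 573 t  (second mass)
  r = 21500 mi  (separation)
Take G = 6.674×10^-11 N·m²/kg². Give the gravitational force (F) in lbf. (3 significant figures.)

Directly: F = Gm₁m₂/r².
m₁ = 1.94×10^16 t = 1.940×10^19 kg; m₂ = 573 t = 5.730×10^5 kg; r = 21500 mi = 3.460×10^7 m; G = 6.674×10^-11 N·m²/kg².
F = 0.6197 N
0.6197 N × (1 lbf / 4.448 N) = 0.1393 lbf

0.139 lbf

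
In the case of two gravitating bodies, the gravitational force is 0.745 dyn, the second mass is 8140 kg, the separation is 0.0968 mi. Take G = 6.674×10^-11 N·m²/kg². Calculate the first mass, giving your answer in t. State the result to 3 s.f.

Rearranging: m₁ = F·r²/(G·m₂).
F = 0.745 dyn = 7.450×10^-6 N; m₂ = 8140 kg; r = 0.0968 mi = 155.8 m; G = 6.674×10^-11 N·m²/kg².
m₁ = 3.328×10^5 kg
3.328×10^5 kg × (1 t / 1000 kg) = 332.8 t

333 t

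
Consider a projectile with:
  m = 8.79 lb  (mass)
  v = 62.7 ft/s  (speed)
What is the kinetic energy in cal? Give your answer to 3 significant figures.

174 cal

Directly: KE = ½mv².
m = 8.79 lb = 3.987 kg; v = 62.7 ft/s = 19.11 m/s.
KE = 728.1 J
728.1 J × (1 cal / 4.184 J) = 174.0 cal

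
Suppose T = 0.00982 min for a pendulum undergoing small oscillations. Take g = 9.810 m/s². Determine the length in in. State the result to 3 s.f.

Rearranging: L = g·(T/2π)².
T = 0.00982 min = 0.5892 s; g = 9.810 m/s².
L = 0.08627 m
0.08627 m × (1 in / 0.02540 m) = 3.396 in

3.40 in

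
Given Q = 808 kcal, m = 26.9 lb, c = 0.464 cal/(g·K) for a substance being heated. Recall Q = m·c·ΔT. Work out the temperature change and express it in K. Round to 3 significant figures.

Rearranging: ΔT = Q/(m·c).
Q = 808 kcal = 3.381×10^6 J; m = 26.9 lb = 12.20 kg; c = 0.464 cal/(g·K) = 1941 J/(kg·K).
ΔT = 142.7 K

143 K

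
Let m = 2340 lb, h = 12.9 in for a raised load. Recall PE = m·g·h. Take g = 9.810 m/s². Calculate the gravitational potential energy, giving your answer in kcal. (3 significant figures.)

0.815 kcal

Directly: PE = mgh.
m = 2340 lb = 1061 kg; h = 12.9 in = 0.3277 m; g = 9.810 m/s².
PE = 3412 J  (the unit combination reduces to kg·m²/s² = J)
3412 J × (1 kcal / 4184 J) = 0.8154 kcal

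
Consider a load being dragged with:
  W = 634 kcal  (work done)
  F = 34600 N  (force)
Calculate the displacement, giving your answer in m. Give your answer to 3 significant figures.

76.7 m

Rearranging W = F·d for d: d = W/F.
W = 634 kcal = 2.653×10^6 J; F = 34600 N.
d = 76.67 m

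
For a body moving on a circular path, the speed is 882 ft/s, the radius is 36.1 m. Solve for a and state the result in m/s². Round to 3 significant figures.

a is given directly by: a = v²/r.
v = 882 ft/s = 268.8 m/s; r = 36.1 m.
a = 2002 m/s²

2000 m/s²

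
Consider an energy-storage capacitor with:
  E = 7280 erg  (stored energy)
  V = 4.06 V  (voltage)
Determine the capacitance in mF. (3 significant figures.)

0.0883 mF

Rearranging E = ½C·V² for C: C = 2E/V².
E = 7280 erg = 7.280×10^-4 J; V = 4.06 V.
C = 8.833×10^-5 F
8.833×10^-5 F × (1 mF / 0.001000 F) = 0.08833 mF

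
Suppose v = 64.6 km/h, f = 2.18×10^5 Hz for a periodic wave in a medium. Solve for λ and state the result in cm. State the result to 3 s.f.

Solving v = f·λ for λ: λ = v/f.
v = 64.6 km/h = 17.94 m/s; f = 2.18×10^5 Hz.
λ = 8.231×10^-5 m
8.231×10^-5 m × (1 cm / 0.01000 m) = 0.008231 cm

0.00823 cm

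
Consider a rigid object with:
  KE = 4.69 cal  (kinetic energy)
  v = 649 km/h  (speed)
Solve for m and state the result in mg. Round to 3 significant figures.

1210 mg

Rearranging KE = ½mv² for m: m = 2·KE/v².
KE = 4.69 cal = 19.62 J; v = 649 km/h = 180.3 m/s.
m = 0.001208 kg
0.001208 kg × (1 mg / 1.000×10^-6 kg) = 1208 mg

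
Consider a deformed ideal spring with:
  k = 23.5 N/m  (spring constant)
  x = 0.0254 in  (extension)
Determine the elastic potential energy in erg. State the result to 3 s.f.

48.9 erg

Directly: U = ½kx².
k = 23.5 N/m; x = 0.0254 in = 6.452×10^-4 m.
U = 4.891×10^-6 J
4.891×10^-6 J × (1 erg / 1.000×10^-7 J) = 48.91 erg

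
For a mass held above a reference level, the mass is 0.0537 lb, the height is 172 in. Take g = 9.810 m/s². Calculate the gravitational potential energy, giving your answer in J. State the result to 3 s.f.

1.04 J

PE is given directly by: PE = mgh.
m = 0.0537 lb = 0.02436 kg; h = 172 in = 4.369 m; g = 9.810 m/s².
PE = 1.044 J  (the unit combination reduces to kg·m²/s² = J)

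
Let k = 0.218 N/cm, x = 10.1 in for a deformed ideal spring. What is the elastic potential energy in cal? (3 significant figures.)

0.171 cal

U is given directly by: U = ½kx².
k = 0.218 N/cm = 21.80 N/m; x = 10.1 in = 0.2565 m.
U = 0.7174 J
0.7174 J × (1 cal / 4.184 J) = 0.1715 cal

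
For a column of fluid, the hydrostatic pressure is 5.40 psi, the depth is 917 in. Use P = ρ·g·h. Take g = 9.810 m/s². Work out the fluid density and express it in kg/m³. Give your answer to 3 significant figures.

163 kg/m³

Rearranging P = ρ·g·h for ρ: ρ = P/(g·h).
P = 5.40 psi = 37232 Pa; h = 917 in = 23.29 m; g = 9.810 m/s².
ρ = 162.9 kg/m³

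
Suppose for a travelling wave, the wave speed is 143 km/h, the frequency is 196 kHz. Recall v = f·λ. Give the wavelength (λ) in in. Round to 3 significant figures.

Rearranging v = f·λ for λ: λ = v/f.
v = 143 km/h = 39.72 m/s; f = 196 kHz = 1.960×10^5 Hz.
λ = 2.027×10^-4 m
2.027×10^-4 m × (1 in / 0.02540 m) = 0.007979 in

0.00798 in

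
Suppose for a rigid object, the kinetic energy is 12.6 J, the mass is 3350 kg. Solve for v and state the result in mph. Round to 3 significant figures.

0.194 mph

Solving KE = ½mv² for v: v = √(2·KE/m).
KE = 12.6 J; m = 3350 kg.
v = 0.08673 m/s
0.08673 m/s × (1 mph / 0.4470 m/s) = 0.1940 mph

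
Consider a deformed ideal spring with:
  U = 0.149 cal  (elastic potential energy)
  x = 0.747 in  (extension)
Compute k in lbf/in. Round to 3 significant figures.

Rearranging U = ½k·x² for k: k = 2U/x².
U = 0.149 cal = 0.6234 J; x = 0.747 in = 0.01897 m.
k = 3463 N/m
3463 N/m × (1 lbf/in / 175.1 N/m) = 19.78 lbf/in

19.8 lbf/in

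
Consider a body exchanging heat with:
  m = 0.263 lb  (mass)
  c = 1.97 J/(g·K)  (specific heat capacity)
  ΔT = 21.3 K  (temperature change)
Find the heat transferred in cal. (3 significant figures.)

Q is given directly by: Q = mcΔT.
m = 0.263 lb = 0.1193 kg; c = 1.97 J/(g·K) = 1970 J/(kg·K); ΔT = 21.3 K.
Q = 5006 J
5006 J × (1 cal / 4.184 J) = 1196 cal

1200 cal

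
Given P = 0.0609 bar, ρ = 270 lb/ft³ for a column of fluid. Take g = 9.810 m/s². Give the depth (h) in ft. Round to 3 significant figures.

0.471 ft

Solving P = ρ·g·h for h: h = P/(ρ·g).
P = 0.0609 bar = 6090 Pa; ρ = 270 lb/ft³ = 4325 kg/m³; g = 9.810 m/s².
h = 0.1435 m
0.1435 m × (1 ft / 0.3048 m) = 0.4709 ft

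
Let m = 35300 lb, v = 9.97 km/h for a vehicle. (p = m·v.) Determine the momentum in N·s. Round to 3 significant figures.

44300 N·s

Directly: p = mv.
m = 35300 lb = 16012 kg; v = 9.97 km/h = 2.769 m/s.
p = 44344 kg·m/s
Since 1 N·s = 1 kg·m/s, 44344 N·s.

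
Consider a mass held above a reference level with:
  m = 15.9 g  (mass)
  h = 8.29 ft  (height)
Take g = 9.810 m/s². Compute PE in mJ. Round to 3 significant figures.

394 mJ

Directly: PE = mgh.
m = 15.9 g = 0.01590 kg; h = 8.29 ft = 2.527 m; g = 9.810 m/s².
PE = 0.3941 J
0.3941 J × (1 mJ / 0.001000 J) = 394.1 mJ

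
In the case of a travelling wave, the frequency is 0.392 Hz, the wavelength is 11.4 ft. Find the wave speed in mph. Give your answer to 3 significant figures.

3.05 mph

v is given directly by: v = fλ.
f = 0.392 Hz; λ = 11.4 ft = 3.475 m.
v = 1.362 m/s
1.362 m/s × (1 mph / 0.4470 m/s) = 3.047 mph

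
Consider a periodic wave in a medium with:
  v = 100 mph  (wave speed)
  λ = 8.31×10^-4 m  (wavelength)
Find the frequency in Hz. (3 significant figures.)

53800 Hz

Rearranging v = f·λ for f: f = v/λ.
v = 100 mph = 44.70 m/s; λ = 8.31×10^-4 m.
f = 53795 Hz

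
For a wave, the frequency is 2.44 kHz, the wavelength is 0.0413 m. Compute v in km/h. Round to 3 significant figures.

v is given directly by: v = fλ.
f = 2.44 kHz = 2440 Hz; λ = 0.0413 m.
v = 100.8 m/s
100.8 m/s × (1 km/h / 0.2778 m/s) = 362.8 km/h

363 km/h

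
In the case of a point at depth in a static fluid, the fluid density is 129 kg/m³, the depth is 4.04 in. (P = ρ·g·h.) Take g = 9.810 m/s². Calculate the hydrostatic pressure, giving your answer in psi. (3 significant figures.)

0.0188 psi

P is given directly by: P = ρgh.
ρ = 129 kg/m³; h = 4.04 in = 0.1026 m; g = 9.810 m/s².
P = 129.9 Pa  (the unit combination reduces to kg/(m·s²) = Pa)
129.9 Pa × (1 psi / 6895 Pa) = 0.01883 psi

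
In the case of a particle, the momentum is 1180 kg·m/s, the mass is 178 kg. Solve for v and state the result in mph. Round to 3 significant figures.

Rearranging: v = p/m.
p = 1180 kg·m/s; m = 178 kg.
v = 6.629 m/s
6.629 m/s × (1 mph / 0.4470 m/s) = 14.83 mph

14.8 mph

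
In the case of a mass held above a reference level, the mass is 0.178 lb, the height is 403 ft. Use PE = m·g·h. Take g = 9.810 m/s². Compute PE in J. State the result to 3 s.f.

Directly: PE = mgh.
m = 0.178 lb = 0.08074 kg; h = 403 ft = 122.8 m; g = 9.810 m/s².
PE = 97.29 J  (the unit combination reduces to kg·m²/s² = J)

97.3 J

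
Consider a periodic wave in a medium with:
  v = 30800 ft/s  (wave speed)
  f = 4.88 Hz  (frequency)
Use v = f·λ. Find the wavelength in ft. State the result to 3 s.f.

Rearranging: λ = v/f.
v = 30800 ft/s = 9388 m/s; f = 4.88 Hz.
λ = 1924 m
1924 m × (1 ft / 0.3048 m) = 6311 ft

6310 ft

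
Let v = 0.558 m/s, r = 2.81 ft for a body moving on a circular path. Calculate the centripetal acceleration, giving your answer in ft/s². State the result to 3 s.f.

1.19 ft/s²

a is given directly by: a = v²/r.
v = 0.558 m/s; r = 2.81 ft = 0.8565 m.
a = 0.3635 m/s²
0.3635 m/s² × (1 ft/s² / 0.3048 m/s²) = 1.193 ft/s²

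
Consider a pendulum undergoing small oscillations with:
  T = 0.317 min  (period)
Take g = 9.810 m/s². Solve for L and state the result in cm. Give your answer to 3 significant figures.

8990 cm

Solving T = 2π√(L/g) for L: L = g·(T/2π)².
T = 0.317 min = 19.02 s; g = 9.810 m/s².
L = 89.89 m
89.89 m × (1 cm / 0.01000 m) = 8989 cm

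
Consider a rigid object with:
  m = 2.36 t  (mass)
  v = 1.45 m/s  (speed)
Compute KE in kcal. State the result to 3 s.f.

0.593 kcal

KE is given directly by: KE = ½mv².
m = 2.36 t = 2360 kg; v = 1.45 m/s.
KE = 2481 J
2481 J × (1 kcal / 4184 J) = 0.5930 kcal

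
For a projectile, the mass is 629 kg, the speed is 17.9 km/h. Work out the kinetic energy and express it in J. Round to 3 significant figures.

KE is given directly by: KE = ½mv².
m = 629 kg; v = 17.9 km/h = 4.972 m/s.
KE = 7775 J  (the unit combination reduces to kg·m²/s² = J)

7780 J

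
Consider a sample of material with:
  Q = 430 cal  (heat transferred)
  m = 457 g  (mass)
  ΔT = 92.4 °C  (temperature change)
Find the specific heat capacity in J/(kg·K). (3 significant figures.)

Rearranging Q = m·c·ΔT for c: c = Q/(m·ΔT).
Q = 430 cal = 1799 J; m = 457 g = 0.4570 kg; ΔT = 92.4 °C = 92.40 K.
c = 42.61 J/(kg·K)

42.6 J/(kg·K)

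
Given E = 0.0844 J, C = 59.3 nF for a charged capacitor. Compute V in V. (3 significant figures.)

Solving E = ½C·V² for V: V = √(2E/C).
E = 0.0844 J; C = 59.3 nF = 5.930×10^-8 F.
V = 1687 V

1690 V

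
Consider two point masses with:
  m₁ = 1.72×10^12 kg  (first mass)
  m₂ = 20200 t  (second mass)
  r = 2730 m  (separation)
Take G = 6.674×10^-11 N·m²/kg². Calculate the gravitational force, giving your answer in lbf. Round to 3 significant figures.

69.9 lbf

Directly: F = Gm₁m₂/r².
m₁ = 1.72×10^12 kg; m₂ = 20200 t = 2.020×10^7 kg; r = 2730 m; G = 6.674×10^-11 N·m²/kg².
F = 311.1 N
311.1 N × (1 lbf / 4.448 N) = 69.94 lbf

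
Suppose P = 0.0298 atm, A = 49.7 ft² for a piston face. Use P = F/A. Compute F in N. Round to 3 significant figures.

Rearranging: F = P·A.
P = 0.0298 atm = 3019 Pa; A = 49.7 ft² = 4.617 m².
F = 13942 N  (the unit combination reduces to kg·m/s² = N)

13900 N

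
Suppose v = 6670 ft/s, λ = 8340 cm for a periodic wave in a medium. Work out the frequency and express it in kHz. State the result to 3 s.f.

Rearranging: f = v/λ.
v = 6670 ft/s = 2033 m/s; λ = 8340 cm = 83.40 m.
f = 24.38 Hz
24.38 Hz × (1 kHz / 1000 Hz) = 0.02438 kHz

0.0244 kHz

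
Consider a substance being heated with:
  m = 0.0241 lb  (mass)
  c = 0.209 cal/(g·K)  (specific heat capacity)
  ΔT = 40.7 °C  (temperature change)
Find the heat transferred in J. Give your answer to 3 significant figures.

389 J

Directly: Q = mcΔT.
m = 0.0241 lb = 0.01093 kg; c = 0.209 cal/(g·K) = 874.5 J/(kg·K); ΔT = 40.7 °C = 40.70 K.
Q = 389.1 J  (the unit combination reduces to kg·m²/s² = J)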